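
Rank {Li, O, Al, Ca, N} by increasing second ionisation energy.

Ca, Al, N, O, Li

The second ionization energy removes an electron from the +1 ion. For each element: Li⁺ is the bare [He] core; O⁺ still has 5 valence electrons; Al⁺ still has 2 valence electrons; Ca⁺ still has 1 valence electron; N⁺ still has 4 valence electrons.
Core electrons are held far more tightly than valence electrons, so Li tops the IE_2 order.
Valence configurations: O⁺ [He]2s²2p³, Al⁺ [Ne]3s², Ca⁺ [Ar]4s¹, N⁺ [He]2s²2p².
Approximate IE_2 values (kJ/mol): Li 7298, O 3388, Al 1817, Ca 1145, N 2856.
Putting it together, IE_2: Ca < Al < N < O < Li.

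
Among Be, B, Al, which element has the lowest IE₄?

Al

Consider each +3 ion: Be³⁺ is already 1 electron into the core; B³⁺ is the bare [He] core; Al³⁺ is the bare [Ne] core.
All of these are removing an electron from a noble-gas core or deeper; the smaller core (lower principal quantum number) is held far more tightly, and within a period the higher nuclear charge binds the same core more tightly.
The numbers (kJ/mol): Be 21007, B 25026, Al 11577.
So the fourth ionization energies run Al < Be < B.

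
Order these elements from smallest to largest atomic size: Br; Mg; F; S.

F < S < Br < Mg

F is in period 2, group 17; Mg is in period 3, group 2; S is in period 3, group 16; Br is in period 4, group 17.
Across a period the added protons contract the valence shell; down a group each new principal shell makes the atom larger.
These span different periods and groups, so the two trends combine.
S > F: both effects reinforce here, so S is clearly the larger of the two.
Br > S: the two effects oppose for this pair; the down-group effect wins (114 vs 103 pm).
Mg > Br: period and group pull opposite ways; the across-period shift dominates (139 vs 114 pm).
For reference (pm): F 64, Mg 139, S 103, Br 114.
So from smallest to largest: F < S < Br < Mg.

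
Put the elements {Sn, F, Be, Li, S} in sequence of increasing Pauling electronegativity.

Li is in period 2, group 1; Be is in period 2, group 2; F is in period 2, group 17; S is in period 3, group 16; Sn is in period 5, group 14.
Smaller atoms with higher effective nuclear charge are more electronegative.
Neither a single period nor a single group — weigh both effects.
Be > Li: both are in period 2; the period trend gives Be the larger value.
Sn > Be: period and group pull opposite ways; the across-period shift dominates (1.96 vs 1.57).
S > Sn: both effects reinforce here, so S is clearly the higher of the two.
F > S: both effects reinforce here, so F is clearly the higher of the two.
Approximate values (Pauling): Li 0.98, Be 1.57, F 3.98, S 2.58, Sn 1.96.
So from lowest to highest: Li < Be < Sn < S < F.

Li < Be < Sn < S < F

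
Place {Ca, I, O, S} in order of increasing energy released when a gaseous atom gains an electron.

O is in period 2, group 16; S is in period 3, group 16; Ca is in period 4, group 2; I is in period 5, group 17.
Adding an electron releases more energy for atoms nearer the top right (short of the noble gases).
Neither a single period nor a single group — weigh both effects.
O > Ca: relative to Ca, both the across-period and down-group shifts push O's electron affinity up.
S > O: this pair runs against the simple trend — see the exception note.
I > S: the two effects oppose for this pair; the across-period effect wins (295 vs 200 kJ/mol).
Note the exception: S has a higher electron affinity than O, contrary to the simple trend — the compact 2p subshell of O repels the added electron more than S's larger 3p does.
Approximate values (kJ/mol): O 141, S 200, Ca 2, I 295.
So from lowest to highest: Ca < O < S < I.

Ca, O, S, I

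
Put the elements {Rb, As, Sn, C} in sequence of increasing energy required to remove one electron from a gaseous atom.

Rb < Sn < As < C

C is in period 2, group 14; As is in period 4, group 15; Rb is in period 5, group 1; Sn is in period 5, group 14.
IE₁ increases left→right with effective nuclear charge and decreases top→bottom as the valence shell moves farther out.
Neither a single period nor a single group — weigh both effects.
Sn > Rb: Sn lies to the right of Rb in period 5, so the across-period effect alone puts Sn higher.
As > Sn: both effects reinforce here, so As is clearly the higher of the two.
C > As: the two effects oppose for this pair; the down-group effect wins (1086 vs 947 kJ/mol).
For reference (kJ/mol): C 1086, As 947, Rb 403, Sn 709.
So from lowest to highest: Rb < Sn < As < C.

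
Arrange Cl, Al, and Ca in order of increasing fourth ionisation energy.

Cl, Ca, Al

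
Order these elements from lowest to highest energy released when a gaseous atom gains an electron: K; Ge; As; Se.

K is in period 4, group 1; Ge is in period 4, group 14; As is in period 4, group 15; Se is in period 4, group 16.
Atoms with high Z_eff and room in the valence shell (especially the halogens) have the most exothermic electron affinities.
All lie in period 4; the across-period trend (electron affinity increases left to right) applies, with the exception below.
Note the exception: Ge has a higher electron affinity than As, contrary to the simple trend — adding an electron to As's half-filled 4p³ is unfavourable, so Ge (4p²) has the more exothermic EA.
For reference (kJ/mol): K 48, Ge 119, As 78, Se 195.
So from lowest to highest: K < As < Ge < Se.

K < As < Ge < Se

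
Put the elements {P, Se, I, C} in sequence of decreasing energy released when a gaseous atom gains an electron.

I > Se > C > P

C is in period 2, group 14; P is in period 3, group 15; Se is in period 4, group 16; I is in period 5, group 17.
Electron affinity generally becomes more exothermic across a period toward the halogens and less exothermic down a group.
These sit on a diagonal, where the across-period and down-group effects partly cancel.
C > P: period and group pull opposite ways; the down-group shift dominates (122 vs 72 kJ/mol).
Se > C: period and group pull opposite ways; the across-period shift dominates (195 vs 122 kJ/mol).
I > Se: the two effects oppose for this pair; the across-period effect wins (295 vs 195 kJ/mol).
Tabulated electron affinity (kJ/mol): C 122, P 72, Se 195, I 295.
So from highest to lowest: I > Se > C > P.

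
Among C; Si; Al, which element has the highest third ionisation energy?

The third ionization energy removes an electron from the +2 ion. For each element: C²⁺ still has 2 valence electrons; Si²⁺ still has 2 valence electrons; Al²⁺ still has 1 valence electron.
All are still removing valence electrons, so compare the +2 ions as you would atoms: IE_3 generally rises across a period (higher Z_eff) and falls down a group (larger shell), subject to the usual subshell exceptions.
Valence configurations: C²⁺ [He]2s², Si²⁺ [Ne]3s², Al²⁺ [Ne]3s¹.
Approximate IE_3 values (kJ/mol): C 4620, Si 3232, Al 2745.
Overall IE_3 order: Al < Si < C.

C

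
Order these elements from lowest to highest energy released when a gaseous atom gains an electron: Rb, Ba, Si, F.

Ba < Rb < Si < F

Electron affinity generally becomes more exothermic across a period toward the halogens and less exothermic down a group.
These span different periods and groups, so the two trends combine.
Rb > Ba: the two effects oppose for this pair; the down-group effect wins (47 vs 14 kJ/mol).
Si > Rb: both effects reinforce here, so Si is clearly the higher of the two.
F > Si: relative to Si, both the across-period and down-group shifts push F's electron affinity up.
Approximate values (kJ/mol): F 328, Si 134, Rb 47, Ba 14.
So from lowest to highest: Ba < Rb < Si < F.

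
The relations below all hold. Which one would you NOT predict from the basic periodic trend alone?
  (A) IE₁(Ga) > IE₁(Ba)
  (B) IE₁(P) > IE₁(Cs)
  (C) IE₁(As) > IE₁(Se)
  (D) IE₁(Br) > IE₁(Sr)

The general trend: first ionisation energy increases across a period and decreases down a group.
(A) Ga (period 4, group 13) vs Ba (period 6, group 2): the stated order agrees with the simple trend.
(B) P (period 3, group 15) vs Cs (period 6, group 1): the stated order agrees with the simple trend.
(C) As (period 4, group 15) vs Se (period 4, group 16): the stated order contradicts the simple trend.
(D) Br (period 4, group 17) vs Sr (period 5, group 2): the stated order agrees with the simple trend.
The exception is (C): Se (4p⁴) ionizes more easily than half-filled As (4p³).

(C)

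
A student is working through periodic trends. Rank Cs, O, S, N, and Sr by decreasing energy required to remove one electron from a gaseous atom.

N > O > S > Sr > Cs

First ionization energy rises across a period (greater Z_eff holds electrons more tightly) and falls down a group (valence electrons are farther from the nucleus).
Here both period and group differ, so the two effects have to be weighed against each other.
Sr > Cs: relative to Cs, both the across-period and down-group shifts push Sr's first ionization energy up.
S > Sr: both effects reinforce here, so S is clearly the higher of the two.
O > S: they share group 16; the group trend gives O the larger value.
N > O: this pair runs against the simple trend — see the exception note.
Note the exception: N has a higher first ionization energy than O, contrary to the simple trend — pairing an electron in O's 2p⁴ costs repulsion energy, so O ionizes more easily than half-filled N (2p³).
Tabulated first ionization energy (kJ/mol): N 1402, O 1314, S 1000, Sr 550, Cs 376.
So from highest to lowest: N > O > S > Sr > Cs.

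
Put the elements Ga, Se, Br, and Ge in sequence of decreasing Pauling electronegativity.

Br > Se > Ge > Ga

EN rises left→right (higher Z_eff, smaller atoms) and falls top→bottom (larger, more shielded atoms).
All lie in period 4, so electronegativity increases left to right.
So from highest to lowest: Br > Se > Ge > Ga.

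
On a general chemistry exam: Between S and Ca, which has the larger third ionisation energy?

Ca

IE_3 is the cost of taking one more electron from the +2 cation: S²⁺ still has 4 valence electrons; Ca²⁺ is the bare [Ar] core.
Breaking into a closed-shell core is much more expensive than removing a leftover valence electron — Ca has the largest IE_3 here.
The numbers (kJ/mol): S 3357, Ca 4912.
Hence IE_3: S < Ca.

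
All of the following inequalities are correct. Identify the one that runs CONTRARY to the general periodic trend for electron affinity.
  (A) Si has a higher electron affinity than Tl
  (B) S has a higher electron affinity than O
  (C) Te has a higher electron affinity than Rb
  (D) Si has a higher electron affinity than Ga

(B)

The general trend: electron affinity increases across a period and decreases down a group.
(A) Si (period 3, group 14) vs Tl (period 6, group 13): the stated order agrees with the simple trend.
(B) S (period 3, group 16) vs O (period 2, group 16): the stated order contradicts the simple trend.
(C) Te (period 5, group 16) vs Rb (period 5, group 1): the stated order agrees with the simple trend.
(D) Si (period 3, group 14) vs Ga (period 4, group 13): the stated order agrees with the simple trend.
The exception is (B): the compact 2p subshell of O repels the added electron more than S's larger 3p does.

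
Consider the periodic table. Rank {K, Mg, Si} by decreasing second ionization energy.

Consider each +1 ion: K⁺ is the bare [Ar] core; Mg⁺ still has 1 valence electron; Si⁺ still has 3 valence electrons.
Pulling an electron out of a noble-gas core costs far more than removing a remaining valence electron, so K sits at the high end of IE_2.
Valence configurations: Mg⁺ [Ne]3s¹, Si⁺ [Ne]3s²3p¹.
Tabulated IE_2 (kJ/mol): K 3052, Mg 1451, Si 1577.
Putting it together, IE_2: Mg < Si < K.

K, Si, Mg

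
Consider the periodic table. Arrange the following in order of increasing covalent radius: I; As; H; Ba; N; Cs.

H < N < As < I < Ba < Cs

H is in period 1, group 1; N is in period 2, group 15; As is in period 4, group 15; I is in period 5, group 17; Cs is in period 6, group 1; Ba is in period 6, group 2.
Radius decreases left→right (rising Z_eff, same n) and increases top→bottom (higher n).
These span different periods and groups, so the two trends combine.
N > H: the two effects oppose for this pair; the down-group effect wins (71 vs 32 pm).
As > N: As sits below N in group 15, so the down-group effect alone puts As larger.
I > As: the two effects oppose for this pair; the down-group effect wins (133 vs 121 pm).
Ba > I: relative to I, both the across-period and down-group shifts push Ba's atomic radius up.
Cs > Ba: both are in period 6; the period trend gives Cs the larger value.
Approximate values (pm): H 32, N 71, As 121, I 133, Cs 232, Ba 196.
So from smallest to largest: H < N < As < I < Ba < Cs.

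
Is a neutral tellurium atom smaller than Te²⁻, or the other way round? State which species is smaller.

Te

Forming Te²⁻ adds 2 electrons to Te. More electron–electron repulsion in the same shell, with unchanged nuclear charge, lets the cloud expand.
An anion is larger than its parent atom: Te²⁻ > Te.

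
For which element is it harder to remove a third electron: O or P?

IE_3 is the cost of taking one more electron from the +2 cation: O²⁺ still has 4 valence electrons; P²⁺ still has 3 valence electrons.
All are still removing valence electrons, so compare the +2 ions as you would atoms: IE_3 generally rises across a period (higher Z_eff) and falls down a group (larger shell), subject to the usual subshell exceptions.
Valence configurations: O²⁺ [He]2s²2p², P²⁺ [Ne]3s²3p¹.
Tabulated IE_3 (kJ/mol): O 5300, P 2914.
Hence IE_3: P < O.

O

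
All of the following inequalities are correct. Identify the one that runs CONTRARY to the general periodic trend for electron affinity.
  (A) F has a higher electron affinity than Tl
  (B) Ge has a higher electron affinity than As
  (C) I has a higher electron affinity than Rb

(B)

The general trend: electron affinity increases across a period and decreases down a group.
(A) F (period 2, group 17) vs Tl (period 6, group 13): the stated order agrees with the simple trend.
(B) Ge (period 4, group 14) vs As (period 4, group 15): the stated order contradicts the simple trend.
(C) I (period 5, group 17) vs Rb (period 5, group 1): the stated order agrees with the simple trend.
The exception is (B): adding an electron to As's half-filled 4p³ is unfavourable, so Ge (4p²) has the more exothermic EA.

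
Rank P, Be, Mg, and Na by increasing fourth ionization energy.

After 3 electrons have been removed, what remains? P³⁺ still has 2 valence electrons; Be³⁺ is already 1 electron into the core; Mg³⁺ is already 1 electron into the core; Na³⁺ is already 2 electrons into the core.
Core electrons are held far more tightly than valence electrons, so Na, Mg and Be top the IE_4 order.
Approximate IE_4 values (kJ/mol): P 4964, Be 21007, Mg 10543, Na 9543.
So the fourth ionization energies run P < Na < Mg < Be.

P, Na, Mg, Be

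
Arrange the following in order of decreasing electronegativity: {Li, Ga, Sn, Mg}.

Sn, Ga, Mg, Li

Li is in period 2, group 1; Mg is in period 3, group 2; Ga is in period 4, group 13; Sn is in period 5, group 14.
Smaller atoms with higher effective nuclear charge are more electronegative.
These sit on a diagonal, where the across-period and down-group effects partly cancel.
Mg > Li: the two effects oppose for this pair; the across-period effect wins (1.31 vs 0.98).
Ga > Mg: the two effects oppose for this pair; the across-period effect wins (1.81 vs 1.31).
Sn > Ga: the two effects oppose for this pair; the across-period effect wins (1.96 vs 1.81).
Approximate values (Pauling): Li 0.98, Mg 1.31, Ga 1.81, Sn 1.96.
So from highest to lowest: Sn > Ga > Mg > Li.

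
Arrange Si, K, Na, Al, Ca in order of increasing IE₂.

Ca, Si, Al, K, Na

After 1 electron has been removed, what remains? Si⁺ still has 3 valence electrons; K⁺ is the bare [Ar] core; Na⁺ is the bare [Ne] core; Al⁺ still has 2 valence electrons; Ca⁺ still has 1 valence electron.
Breaking into a closed-shell core is much more expensive than removing a leftover valence electron — K and Na have the largest IE_2 here.
Valence configurations: Si⁺ [Ne]3s²3p¹, Al⁺ [Ne]3s², Ca⁺ [Ar]4s¹.
Si⁺ loses a lone 3p electron whereas Al⁺ must break into a filled 3s² pair, so IE_2(Al) > IE_2(Si) even though Si has the higher nuclear charge.
Approximate IE_2 values (kJ/mol): Si 1577, K 3052, Na 4562, Al 1817, Ca 1145.
Hence IE_2: Ca < Si < Al < K < Na.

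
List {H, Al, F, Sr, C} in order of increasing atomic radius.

H < F < C < Al < Sr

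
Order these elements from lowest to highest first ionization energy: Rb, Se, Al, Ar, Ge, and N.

IE₁ increases left→right with effective nuclear charge and decreases top→bottom as the valence shell moves farther out.
Here both period and group differ, so the two effects have to be weighed against each other.
Al > Rb: relative to Rb, both the across-period and down-group shifts push Al's first ionization energy up.
Ge > Al: the two effects oppose for this pair; the across-period effect wins (762 vs 578 kJ/mol).
Se > Ge: both are in period 4; the period trend gives Se the larger value.
N > Se: the two effects oppose for this pair; the down-group effect wins (1402 vs 941 kJ/mol).
Ar > N: period and group pull opposite ways; the across-period shift dominates (1521 vs 1402 kJ/mol).
For reference (kJ/mol): N 1402, Al 578, Ar 1521, Ge 762, Se 941, Rb 403.
So from lowest to highest: Rb < Al < Ge < Se < N < Ar.

Rb, Al, Ge, Se, N, Ar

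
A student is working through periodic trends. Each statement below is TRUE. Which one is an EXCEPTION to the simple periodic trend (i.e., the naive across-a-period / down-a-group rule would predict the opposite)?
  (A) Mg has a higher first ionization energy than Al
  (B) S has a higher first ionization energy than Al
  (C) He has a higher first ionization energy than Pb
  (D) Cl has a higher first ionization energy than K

(A)

The general trend: first ionization energy increases across a period and decreases down a group.
(A) Mg (period 3, group 2) vs Al (period 3, group 13): the stated order contradicts the simple trend.
(B) S (period 3, group 16) vs Al (period 3, group 13): the stated order agrees with the simple trend.
(C) He (period 1, group 18) vs Pb (period 6, group 14): the stated order agrees with the simple trend.
(D) Cl (period 3, group 17) vs K (period 4, group 1): the stated order agrees with the simple trend.
The exception is (A): Al's single 3p electron is easier to remove than one from Mg's filled 3s².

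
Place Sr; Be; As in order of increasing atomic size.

Be, As, Sr

Atomic radius shrinks across a period as nuclear charge pulls the same shell inward, and grows down a group as new shells are added.
Here both period and group differ, so the two effects have to be weighed against each other.
As > Be: the two effects oppose for this pair; the down-group effect wins (121 vs 102 pm).
Sr > As: both effects reinforce here, so Sr is clearly the larger of the two.
Tabulated atomic radius (pm): Be 102, As 121, Sr 185.
So from smallest to largest: Be < As < Sr.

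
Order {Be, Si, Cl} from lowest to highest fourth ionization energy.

Si < Cl < Be

The fourth ionization energy removes an electron from the +3 ion. For each element: Be³⁺ is already 1 electron into the core; Si³⁺ still has 1 valence electron; Cl³⁺ still has 4 valence electrons.
Pulling an electron out of a noble-gas core costs far more than removing a remaining valence electron, so Be sits at the high end of IE_4.
Valence configurations: Si³⁺ [Ne]3s¹, Cl³⁺ [Ne]3s²3p².
Approximate IE_4 values (kJ/mol): Be 21007, Si 4356, Cl 5159.
Putting it together, IE_4: Si < Cl < Be.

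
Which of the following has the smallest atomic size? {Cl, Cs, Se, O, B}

B is in period 2, group 13; O is in period 2, group 16; Cl is in period 3, group 17; Se is in period 4, group 16; Cs is in period 6, group 1.
Atomic radius shrinks across a period as nuclear charge pulls the same shell inward, and grows down a group as new shells are added.
These span different periods and groups, so the two trends combine.
B > O: both are in period 2; the period trend gives B the larger value.
Cl > B: the two effects oppose for this pair; the down-group effect wins (99 vs 85 pm).
Se > Cl: both effects reinforce here, so Se is clearly the larger of the two.
Cs > Se: both effects reinforce here, so Cs is clearly the larger of the two.
For reference (pm): B 85, O 63, Cl 99, Se 116, Cs 232.
The smallest atomic size among these belongs to O.

O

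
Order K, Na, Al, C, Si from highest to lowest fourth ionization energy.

After 3 electrons have been removed, what remains? K³⁺ is already 2 electrons into the core; Na³⁺ is already 2 electrons into the core; Al³⁺ is the bare [Ne] core; C³⁺ still has 1 valence electron; Si³⁺ still has 1 valence electron.
Usually core removal costs more than valence removal, but here the competition is close: a tightly held n=2 valence electron can cost more to remove than an n=3 core electron, so the actual values have to decide it.
Valence configurations: C³⁺ [He]2s¹, Si³⁺ [Ne]3s¹.
Approximate IE_4 values (kJ/mol): K 5877, Na 9543, Al 11577, C 6223, Si 4356.
Putting it together, IE_4: Si < K < C < Na < Al.

Al > Na > C > K > Si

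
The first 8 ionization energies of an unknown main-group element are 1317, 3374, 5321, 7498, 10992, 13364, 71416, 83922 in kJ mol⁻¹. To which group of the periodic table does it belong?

Group 16

Look for the largest jump between consecutive ionization energies: IE7/IE6 ≈ 5.3, far larger than any earlier ratio.
That jump marks the point where a core electron is being removed. So the atom has 6 valence electrons.
A main-group element with 6 valence electrons is in group 16.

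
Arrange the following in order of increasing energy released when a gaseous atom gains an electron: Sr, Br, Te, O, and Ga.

Sr, Ga, O, Te, Br

Atoms with high Z_eff and room in the valence shell (especially the halogens) have the most exothermic electron affinities.
Neither a single period nor a single group — weigh both effects.
Ga > Sr: relative to Sr, both the across-period and down-group shifts push Ga's electron affinity up.
O > Ga: relative to Ga, both the across-period and down-group shifts push O's electron affinity up.
Te > O: this pair runs against the simple trend — see the exception note.
Br > Te: relative to Te, both the across-period and down-group shifts push Br's electron affinity up.
Note the exception: Te has a higher electron affinity than O, contrary to the simple trend — O's compact 2p subshell gives strong electron–electron repulsion on the added electron.
For reference (kJ/mol): O 141, Ga 29, Br 325, Sr 5, Te 190.
So from lowest to highest: Sr < Ga < O < Te < Br.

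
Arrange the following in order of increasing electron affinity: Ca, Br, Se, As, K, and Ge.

K is in period 4, group 1; Ca is in period 4, group 2; Ge is in period 4, group 14; As is in period 4, group 15; Se is in period 4, group 16; Br is in period 4, group 17.
Atoms with high Z_eff and room in the valence shell (especially the halogens) have the most exothermic electron affinities.
All lie in period 4; the across-period trend (electron affinity increases left to right) applies, with the exception below.
Note the exception: K has a higher electron affinity than Ca, contrary to the simple trend — adding an electron to Ca (ns²) has to open a new, higher-energy np subshell, which is unfavourable.
Note the exception: Ge has a higher electron affinity than As, contrary to the simple trend — adding an electron to As's half-filled 4p³ is unfavourable, so Ge (4p²) has the more exothermic EA.
For reference (kJ/mol): K 48, Ca 2, Ge 119, As 78, Se 195, Br 325.
So from lowest to highest: Ca < K < As < Ge < Se < Br.

Ca, K, As, Ge, Se, Br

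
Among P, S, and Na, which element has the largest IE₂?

IE_2 is the cost of taking one more electron from the +1 cation: P⁺ still has 4 valence electrons; S⁺ still has 5 valence electrons; Na⁺ is the bare [Ne] core.
Breaking into a closed-shell core is much more expensive than removing a leftover valence electron — Na has the largest IE_2 here.
Valence configurations: P⁺ [Ne]3s²3p², S⁺ [Ne]3s²3p³.
Tabulated IE_2 (kJ/mol): P 1907, S 2252, Na 4562.
Overall IE_2 order: P < S < Na.

Na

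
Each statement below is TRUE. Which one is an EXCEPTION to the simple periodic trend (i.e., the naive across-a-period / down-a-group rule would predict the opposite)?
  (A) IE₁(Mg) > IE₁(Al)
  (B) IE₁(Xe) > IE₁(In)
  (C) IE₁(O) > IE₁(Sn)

The general trend: first ionisation energy increases across a period and decreases down a group.
(A) Mg (period 3, group 2) vs Al (period 3, group 13): the stated order contradicts the simple trend.
(B) Xe (period 5, group 18) vs In (period 5, group 13): the stated order agrees with the simple trend.
(C) O (period 2, group 16) vs Sn (period 5, group 14): the stated order agrees with the simple trend.
The exception is (A): Al's single 3p electron is easier to remove than one from Mg's filled 3s².

(A)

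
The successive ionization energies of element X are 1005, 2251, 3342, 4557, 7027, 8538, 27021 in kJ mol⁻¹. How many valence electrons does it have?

6

Look for the largest jump between consecutive ionization energies: IE7/IE6 ≈ 3.2, far larger than any earlier ratio.
That jump marks the point where a core electron is being removed. So the atom has 6 valence electrons.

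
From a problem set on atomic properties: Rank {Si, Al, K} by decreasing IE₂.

K > Al > Si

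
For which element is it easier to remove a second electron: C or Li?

C

IE_2 is the cost of taking one more electron from the +1 cation: C⁺ still has 3 valence electrons; Li⁺ is the bare [He] core.
Breaking into a closed-shell core is much more expensive than removing a leftover valence electron — Li has the largest IE_2 here.
Approximate IE_2 values (kJ/mol): C 2353, Li 7298.
Hence IE_2: C < Li.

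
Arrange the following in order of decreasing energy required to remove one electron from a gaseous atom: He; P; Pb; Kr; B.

He is in period 1, group 18; B is in period 2, group 13; P is in period 3, group 15; Kr is in period 4, group 18; Pb is in period 6, group 14.
Across a period the outer electron is held more tightly (higher IE₁); down a group it sits in a higher shell, more shielded, and comes off more easily.
Neither a single period nor a single group — weigh both effects.
B > Pb: the two effects oppose for this pair; the down-group effect wins (801 vs 716 kJ/mol).
P > B: period and group pull opposite ways; the across-period shift dominates (1012 vs 801 kJ/mol).
Kr > P: period and group pull opposite ways; the across-period shift dominates (1351 vs 1012 kJ/mol).
He > Kr: He sits above Kr in group 18, so the down-group effect alone puts He higher.
Tabulated first ionization energy (kJ/mol): He 2372, B 801, P 1012, Kr 1351, Pb 716.
So from highest to lowest: He > Kr > P > B > Pb.

He > Kr > P > B > Pb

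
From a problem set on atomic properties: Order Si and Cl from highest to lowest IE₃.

Cl > Si

IE_3 is the cost of taking one more electron from the +2 cation: Si²⁺ still has 2 valence electrons; Cl²⁺ still has 5 valence electrons.
All are still removing valence electrons, so compare the +2 ions as you would atoms: IE_3 generally rises across a period (higher Z_eff) and falls down a group (larger shell), subject to the usual subshell exceptions.
Valence configurations: Si²⁺ [Ne]3s², Cl²⁺ [Ne]3s²3p³.
Approximate IE_3 values (kJ/mol): Si 3232, Cl 3822.
Putting it together, IE_3: Si < Cl.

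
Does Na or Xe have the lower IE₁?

Na

Na is in period 3, group 1; Xe is in period 5, group 18.
IE₁ increases left→right with effective nuclear charge and decreases top→bottom as the valence shell moves farther out.
Here both period and group differ, so the two effects have to be weighed against each other.
Xe > Na: the two effects oppose for this pair; the across-period effect wins (1170 vs 496 kJ/mol).
Approximate values (kJ/mol): Na 496, Xe 1170.
So Na has the lower IE₁ (Na < Xe).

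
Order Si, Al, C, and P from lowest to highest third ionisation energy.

Al < P < Si < C

Consider each +2 ion: Si²⁺ still has 2 valence electrons; Al²⁺ still has 1 valence electron; C²⁺ still has 2 valence electrons; P²⁺ still has 3 valence electrons.
All are still removing valence electrons, so compare the +2 ions as you would atoms: IE_3 generally rises across a period (higher Z_eff) and falls down a group (larger shell), subject to the usual subshell exceptions.
Valence configurations: Si²⁺ [Ne]3s², Al²⁺ [Ne]3s¹, C²⁺ [He]2s², P²⁺ [Ne]3s²3p¹.
P²⁺ loses a lone 3p electron whereas Si²⁺ must break into a filled 3s² pair, so IE_3(Si) > IE_3(P) even though P has the higher nuclear charge.
Approximate IE_3 values (kJ/mol): Si 3232, Al 2745, C 4620, P 2914.
Putting it together, IE_3: Al < P < Si < C.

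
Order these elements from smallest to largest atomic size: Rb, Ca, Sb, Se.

Se < Sb < Ca < Rb

Ca is in period 4, group 2; Se is in period 4, group 16; Rb is in period 5, group 1; Sb is in period 5, group 15.
Moving right in a period, electrons are added to the same shell under a stronger nuclear pull, so atoms get smaller; moving down, a new shell is opened and atoms get larger.
These span different periods and groups, so the two trends combine.
Sb > Se: both effects reinforce here, so Sb is clearly the larger of the two.
Ca > Sb: period and group pull opposite ways; the across-period shift dominates (171 vs 140 pm).
Rb > Ca: both effects reinforce here, so Rb is clearly the larger of the two.
Approximate values (pm): Ca 171, Se 116, Rb 210, Sb 140.
So from smallest to largest: Se < Sb < Ca < Rb.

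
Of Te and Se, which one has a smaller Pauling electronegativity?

Se is in period 4, group 16; Te is in period 5, group 16.
Electronegativity increases across a period and decreases down a group, tracking effective nuclear charge and atomic size.
All are in group 16, so electronegativity increases up the group.
So Te has the smaller Pauling electronegativity (Te < Se).

Te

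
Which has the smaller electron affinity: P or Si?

P

Si is in period 3, group 14; P is in period 3, group 15.
Adding an electron releases more energy for atoms nearer the top right (short of the noble gases).
All lie in period 3; the across-period trend (electron affinity increases left to right) applies, with the exception below.
Note the exception: Si has a higher electron affinity than P, contrary to the simple trend — adding an electron to P's half-filled 3p³ is unfavourable, so Si (3p²) has the more exothermic EA.
For reference (kJ/mol): Si 134, P 72.
So P has the smaller electron affinity (P < Si).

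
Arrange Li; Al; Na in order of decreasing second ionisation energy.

IE_2 is the cost of taking one more electron from the +1 cation: Li⁺ is the bare [He] core; Al⁺ still has 2 valence electrons; Na⁺ is the bare [Ne] core.
Breaking into a closed-shell core is much more expensive than removing a leftover valence electron — Na and Li have the largest IE_2 here.
Approximate IE_2 values (kJ/mol): Li 7298, Al 1817, Na 4562.
Overall IE_2 order: Al < Na < Li.

Li, Na, Al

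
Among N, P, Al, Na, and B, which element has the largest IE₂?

Na

The second ionization energy removes an electron from the +1 ion. For each element: N⁺ still has 4 valence electrons; P⁺ still has 4 valence electrons; Al⁺ still has 2 valence electrons; Na⁺ is the bare [Ne] core; B⁺ still has 2 valence electrons.
Breaking into a closed-shell core is much more expensive than removing a leftover valence electron — Na has the largest IE_2 here.
Valence configurations: N⁺ [He]2s²2p², P⁺ [Ne]3s²3p², Al⁺ [Ne]3s², B⁺ [He]2s².
Tabulated IE_2 (kJ/mol): N 2856, P 1907, Al 1817, Na 4562, B 2427.
Hence IE_2: Al < P < B < N < Na.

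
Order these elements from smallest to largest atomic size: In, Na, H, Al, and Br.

H, Br, Al, In, Na

H is in period 1, group 1; Na is in period 3, group 1; Al is in period 3, group 13; Br is in period 4, group 17; In is in period 5, group 13.
Atomic radius shrinks across a period as nuclear charge pulls the same shell inward, and grows down a group as new shells are added.
Neither a single period nor a single group — weigh both effects.
Br > H: period and group pull opposite ways; the down-group shift dominates (114 vs 32 pm).
Al > Br: the two effects oppose for this pair; the across-period effect wins (126 vs 114 pm).
In > Al: they share group 13; the group trend gives In the larger value.
Na > In: the two effects oppose for this pair; the across-period effect wins (155 vs 142 pm).
Tabulated atomic radius (pm): H 32, Na 155, Al 126, Br 114, In 142.
So from smallest to largest: H < Br < Al < In < Na.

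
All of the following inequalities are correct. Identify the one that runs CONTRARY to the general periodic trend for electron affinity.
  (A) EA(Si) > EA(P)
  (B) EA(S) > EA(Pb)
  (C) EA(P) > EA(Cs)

The general trend: electron affinity increases across a period and decreases down a group.
(A) Si (period 3, group 14) vs P (period 3, group 15): the stated order contradicts the simple trend.
(B) S (period 3, group 16) vs Pb (period 6, group 14): the stated order agrees with the simple trend.
(C) P (period 3, group 15) vs Cs (period 6, group 1): the stated order agrees with the simple trend.
The exception is (A): adding an electron to P's half-filled 3p³ is unfavourable, so Si (3p²) has the more exothermic EA.

(A)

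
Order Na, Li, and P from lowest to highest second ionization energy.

The second ionization energy removes an electron from the +1 ion. For each element: Na⁺ is the bare [Ne] core; Li⁺ is the bare [He] core; P⁺ still has 4 valence electrons.
Pulling an electron out of a noble-gas core costs far more than removing a remaining valence electron, so Na and Li sit at the high end of IE_2.
Tabulated IE_2 (kJ/mol): Na 4562, Li 7298, P 1907.
Putting it together, IE_2: P < Na < Li.

P < Na < Li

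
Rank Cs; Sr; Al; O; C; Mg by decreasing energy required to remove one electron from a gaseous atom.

First ionization energy rises across a period (greater Z_eff holds electrons more tightly) and falls down a group (valence electrons are farther from the nucleus).
These span different periods and groups, so the two trends combine.
Sr > Cs: both effects reinforce here, so Sr is clearly the higher of the two.
Al > Sr: relative to Sr, both the across-period and down-group shifts push Al's first ionization energy up.
Mg > Al: this pair runs against the simple trend — see the exception note.
C > Mg: relative to Mg, both the across-period and down-group shifts push C's first ionization energy up.
O > C: O lies to the right of C in period 2, so the across-period effect alone puts O higher.
Note the exception: Mg has a higher first ionization energy than Al, contrary to the simple trend — Al's single 3p electron is easier to remove than one from Mg's filled 3s².
For reference (kJ/mol): C 1086, O 1314, Mg 738, Al 578, Sr 550, Cs 376.
So from highest to lowest: O > C > Mg > Al > Sr > Cs.

O > C > Mg > Al > Sr > Cs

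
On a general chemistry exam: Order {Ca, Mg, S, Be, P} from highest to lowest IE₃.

Be > Mg > Ca > S > P

Consider each +2 ion: Ca²⁺ is the bare [Ar] core; Mg²⁺ is the bare [Ne] core; S²⁺ still has 4 valence electrons; Be²⁺ is the bare [He] core; P²⁺ still has 3 valence electrons.
Core electrons are held far more tightly than valence electrons, so Ca, Mg and Be top the IE_3 order.
Valence configurations: S²⁺ [Ne]3s²3p², P²⁺ [Ne]3s²3p¹.
The numbers (kJ/mol): Ca 4912, Mg 7733, S 3357, Be 14849, P 2914.
Hence IE_3: P < S < Ca < Mg < Be.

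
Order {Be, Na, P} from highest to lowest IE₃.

After 2 electrons have been removed, what remains? Be²⁺ is the bare [He] core; Na²⁺ is already 1 electron into the core; P²⁺ still has 3 valence electrons.
Breaking into a closed-shell core is much more expensive than removing a leftover valence electron — Na and Be have the largest IE_3 here.
The numbers (kJ/mol): Be 14849, Na 6910, P 2914.
Overall IE_3 order: P < Na < Be.

Be, Na, P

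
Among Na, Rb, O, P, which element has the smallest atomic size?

O is in period 2, group 16; Na is in period 3, group 1; P is in period 3, group 15; Rb is in period 5, group 1.
Atomic radius shrinks across a period as nuclear charge pulls the same shell inward, and grows down a group as new shells are added.
These span different periods and groups, so the two trends combine.
P > O: both effects reinforce here, so P is clearly the larger of the two.
Na > P: both are in period 3; the period trend gives Na the larger value.
Rb > Na: they share group 1; the group trend gives Rb the larger value.
For reference (pm): O 63, Na 155, P 111, Rb 210.
The smallest atomic size among these belongs to O.

O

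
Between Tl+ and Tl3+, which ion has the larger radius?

Tl+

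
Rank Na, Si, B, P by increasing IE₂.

After 1 electron has been removed, what remains? Na⁺ is the bare [Ne] core; Si⁺ still has 3 valence electrons; B⁺ still has 2 valence electrons; P⁺ still has 4 valence electrons.
Breaking into a closed-shell core is much more expensive than removing a leftover valence electron — Na has the largest IE_2 here.
Valence configurations: Si⁺ [Ne]3s²3p¹, B⁺ [He]2s², P⁺ [Ne]3s²3p².
Tabulated IE_2 (kJ/mol): Na 4562, Si 1577, B 2427, P 1907.
So the second ionization energies run Si < P < B < Na.

Si < P < B < Na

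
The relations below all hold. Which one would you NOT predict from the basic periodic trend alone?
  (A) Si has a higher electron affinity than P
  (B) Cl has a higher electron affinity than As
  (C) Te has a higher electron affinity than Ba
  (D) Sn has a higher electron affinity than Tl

The general trend: electron affinity increases across a period and decreases down a group.
(A) Si (period 3, group 14) vs P (period 3, group 15): the stated order contradicts the simple trend.
(B) Cl (period 3, group 17) vs As (period 4, group 15): the stated order agrees with the simple trend.
(C) Te (period 5, group 16) vs Ba (period 6, group 2): the stated order agrees with the simple trend.
(D) Sn (period 5, group 14) vs Tl (period 6, group 13): the stated order agrees with the simple trend.
The exception is (A): adding an electron to P's half-filled 3p³ is unfavourable, so Si (3p²) has the more exothermic EA.

(A)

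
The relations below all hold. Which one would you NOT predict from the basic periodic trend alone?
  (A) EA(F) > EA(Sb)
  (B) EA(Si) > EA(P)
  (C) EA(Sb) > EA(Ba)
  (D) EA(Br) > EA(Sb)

(B)

The general trend: electron affinity increases across a period and decreases down a group.
(A) F (period 2, group 17) vs Sb (period 5, group 15): the stated order agrees with the simple trend.
(B) Si (period 3, group 14) vs P (period 3, group 15): the stated order contradicts the simple trend.
(C) Sb (period 5, group 15) vs Ba (period 6, group 2): the stated order agrees with the simple trend.
(D) Br (period 4, group 17) vs Sb (period 5, group 15): the stated order agrees with the simple trend.
The exception is (B): adding an electron to P's half-filled 3p³ is unfavourable, so Si (3p²) has the more exothermic EA.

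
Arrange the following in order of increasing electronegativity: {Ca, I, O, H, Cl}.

H is in period 1, group 1; O is in period 2, group 16; Cl is in period 3, group 17; Ca is in period 4, group 2; I is in period 5, group 17.
Atoms toward the upper right of the periodic table pull bonding electrons most strongly.
Here both period and group differ, so the two effects have to be weighed against each other.
H > Ca: period and group pull opposite ways; the down-group shift dominates (2.20 vs 1.00).
I > H: the two effects oppose for this pair; the across-period effect wins (2.66 vs 2.20).
Cl > I: they share group 17; the group trend gives Cl the larger value.
O > Cl: period and group pull opposite ways; the down-group shift dominates (3.44 vs 3.16).
Approximate values (Pauling): H 2.20, O 3.44, Cl 3.16, Ca 1.00, I 2.66.
So from lowest to highest: Ca < H < I < Cl < O.

Ca < H < I < Cl < O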